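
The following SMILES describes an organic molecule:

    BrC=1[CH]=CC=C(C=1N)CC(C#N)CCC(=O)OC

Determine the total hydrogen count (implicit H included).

Walk through each heavy atom and fill implicit hydrogens from standard valence (C 4, N 3, O 2, S 2, halogen 1):
  atom 1: Br (halogen, monovalent) → 0 H
  atom 2: C, bond orders sum to 4 (valence 4) → 0 H
  atom 3: C with explicit H count 1
  atom 4: C, bond orders sum to 3 (valence 4) → 1 H
  atom 5: C, bond orders sum to 3 (valence 4) → 1 H
  atom 6: C, bond orders sum to 4 (valence 4) → 0 H
  atom 7: C, bond orders sum to 4 (valence 4) → 0 H
  atom 8: N, bond orders sum to 1 (valence 3) → 2 H
  atom 9: C, bond orders sum to 2 (valence 4) → 2 H
  atom 10: C, bond orders sum to 3 (valence 4) → 1 H
  atom 11: C, bond orders sum to 4 (valence 4) → 0 H
  atom 12: N, bond orders sum to 3 (valence 3) → 0 H
  atom 13: C, bond orders sum to 2 (valence 4) → 2 H
  atom 14: C, bond orders sum to 2 (valence 4) → 2 H
  atom 15: C, bond orders sum to 4 (valence 4) → 0 H
  atom 16: O, bond orders sum to 2 (valence 2) → 0 H
  atom 17: O, bond orders sum to 2 (valence 2) → 0 H
  atom 18: C, bond orders sum to 1 (valence 4) → 3 H
Total hydrogens: 15.

15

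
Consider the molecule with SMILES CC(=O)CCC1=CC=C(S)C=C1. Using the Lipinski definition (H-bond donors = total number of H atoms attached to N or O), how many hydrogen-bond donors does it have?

Donors: find every N or O and count the H atoms it carries.
  atom 3 (O): bond orders sum to 2 → 0 H
Lipinski HBD = 0.

0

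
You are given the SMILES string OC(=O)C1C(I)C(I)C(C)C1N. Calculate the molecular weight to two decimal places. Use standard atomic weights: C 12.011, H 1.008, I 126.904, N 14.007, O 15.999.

First, the molecular formula is C7H11I2NO2 (counting implicit H from valence).
  C: 7 × 12.011 = 84.077
  H: 11 × 1.008 = 11.088
  I: 2 × 126.904 = 253.808
  N: 1 × 14.007 = 14.007
  O: 2 × 15.999 = 31.998
Sum: 7×12.011 + 11×1.008 + 2×126.904 + 1×14.007 + 2×15.999 = 394.978 → 394.98 g/mol.

394.98 g/mol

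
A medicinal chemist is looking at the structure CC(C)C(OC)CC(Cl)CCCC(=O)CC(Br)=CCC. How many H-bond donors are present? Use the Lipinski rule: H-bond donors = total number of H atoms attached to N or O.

0

Donors: find every N or O and count the H atoms it carries.
  atom 5 (O): bond orders sum to 2 → 0 H
  atom 14 (O): bond orders sum to 2 → 0 H
Lipinski HBD = 0.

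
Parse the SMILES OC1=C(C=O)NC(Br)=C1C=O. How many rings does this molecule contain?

In SMILES, each pair of matching ring-closure digits denotes one ring-closing bond; the number of such bonds equals the number of independent rings.
Ring-closure bonds here: 1.

1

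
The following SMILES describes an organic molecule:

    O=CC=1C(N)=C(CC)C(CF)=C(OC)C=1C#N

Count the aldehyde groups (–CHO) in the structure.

1

The aldehyde motif appears at heavy-atom position 2 in the SMILES.
Other groups present: 1 ether, 1 nitrile, 1 primary amine.
Aldehyde count: 1.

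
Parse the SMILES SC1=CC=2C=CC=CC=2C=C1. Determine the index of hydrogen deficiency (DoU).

Degree of unsaturation = (number of rings) + (number of π bonds).
Ring closures in the SMILES: 2.
π bonds: 5 double bonds (each 1 DoU) → 5 DoU from unsaturation.
Total DoU = 2 + 5 = 7.

7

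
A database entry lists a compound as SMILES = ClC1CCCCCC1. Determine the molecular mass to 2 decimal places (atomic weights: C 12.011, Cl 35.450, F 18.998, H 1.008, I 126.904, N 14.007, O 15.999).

First, the molecular formula is C7H13Cl (counting implicit H from valence).
  C: 7 × 12.011 = 84.077
  Cl: 1 × 35.450 = 35.450
  H: 13 × 1.008 = 13.104
Sum: 7×12.011 + 1×35.450 + 13×1.008 = 132.631 → 132.63 g/mol.

132.63 g/mol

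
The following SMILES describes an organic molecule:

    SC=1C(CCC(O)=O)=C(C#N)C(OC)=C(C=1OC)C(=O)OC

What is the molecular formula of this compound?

C14H15NO6S

Walk through each heavy atom and fill implicit hydrogens from standard valence (C 4, N 3, O 2, S 2, halogen 1):
  atom 1: S, bond orders sum to 1 (valence 2) → 1 H
  atom 2: C, bond orders sum to 4 (valence 4) → 0 H
  atom 3: C, bond orders sum to 4 (valence 4) → 0 H
  atom 4: C, bond orders sum to 2 (valence 4) → 2 H
  atom 5: C, bond orders sum to 2 (valence 4) → 2 H
  atom 6: C, bond orders sum to 4 (valence 4) → 0 H
  atom 7: O, bond orders sum to 1 (valence 2) → 1 H
  atom 8: O, bond orders sum to 2 (valence 2) → 0 H
  atom 9: C, bond orders sum to 4 (valence 4) → 0 H
  atom 10: C, bond orders sum to 4 (valence 4) → 0 H
  atom 11: N, bond orders sum to 3 (valence 3) → 0 H
  atom 12: C, bond orders sum to 4 (valence 4) → 0 H
  atom 13: O, bond orders sum to 2 (valence 2) → 0 H
  atom 14: C, bond orders sum to 1 (valence 4) → 3 H
  atom 15: C, bond orders sum to 4 (valence 4) → 0 H
  atom 16: C, bond orders sum to 4 (valence 4) → 0 H
  atom 17: O, bond orders sum to 2 (valence 2) → 0 H
  atom 18: C, bond orders sum to 1 (valence 4) → 3 H
  atom 19: C, bond orders sum to 4 (valence 4) → 0 H
  atom 20: O, bond orders sum to 2 (valence 2) → 0 H
  atom 21: O, bond orders sum to 2 (valence 2) → 0 H
  atom 22: C, bond orders sum to 1 (valence 4) → 3 H
Totals → C:14, H:15, N:1, O:6, S:1.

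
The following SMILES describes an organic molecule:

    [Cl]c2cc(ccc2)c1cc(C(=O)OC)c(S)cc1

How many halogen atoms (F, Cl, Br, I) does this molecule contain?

Halogen atoms appear at heavy-atom position 1 (1×Cl).
Other groups present: 1 ester, 1 thiol.
Halogen count: 1.

1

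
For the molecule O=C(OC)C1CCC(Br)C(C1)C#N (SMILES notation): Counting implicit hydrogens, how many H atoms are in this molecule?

12

Walk through each heavy atom and fill implicit hydrogens from standard valence (C 4, N 3, O 2, S 2, halogen 1):
  atom 1: O, bond orders sum to 2 (valence 2) → 0 H
  atom 2: C, bond orders sum to 4 (valence 4) → 0 H
  atom 3: O, bond orders sum to 2 (valence 2) → 0 H
  atom 4: C, bond orders sum to 1 (valence 4) → 3 H
  atom 5: C, bond orders sum to 3 (valence 4) → 1 H
  atom 6: C, bond orders sum to 2 (valence 4) → 2 H
  atom 7: C, bond orders sum to 2 (valence 4) → 2 H
  atom 8: C, bond orders sum to 3 (valence 4) → 1 H
  atom 9: Br (halogen, monovalent) → 0 H
  atom 10: C, bond orders sum to 3 (valence 4) → 1 H
  atom 11: C, bond orders sum to 2 (valence 4) → 2 H
  atom 12: C, bond orders sum to 4 (valence 4) → 0 H
  atom 13: N, bond orders sum to 3 (valence 3) → 0 H
Total hydrogens: 12.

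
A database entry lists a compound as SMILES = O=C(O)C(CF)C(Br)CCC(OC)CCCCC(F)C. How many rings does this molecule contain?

In SMILES, each pair of matching ring-closure digits denotes one ring-closing bond; the number of such bonds equals the number of independent rings.
Ring-closure bonds here: 0.

0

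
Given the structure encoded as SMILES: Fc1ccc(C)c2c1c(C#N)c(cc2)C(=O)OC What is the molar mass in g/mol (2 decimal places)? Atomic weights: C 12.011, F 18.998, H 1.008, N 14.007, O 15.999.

243.24 g/mol

First, the molecular formula is C14H10FNO2 (counting implicit H from valence).
  C: 14 × 12.011 = 168.154
  F: 1 × 18.998 = 18.998
  H: 10 × 1.008 = 10.080
  N: 1 × 14.007 = 14.007
  O: 2 × 15.999 = 31.998
Sum: 14×12.011 + 1×18.998 + 10×1.008 + 1×14.007 + 2×15.999 = 243.237 → 243.24 g/mol.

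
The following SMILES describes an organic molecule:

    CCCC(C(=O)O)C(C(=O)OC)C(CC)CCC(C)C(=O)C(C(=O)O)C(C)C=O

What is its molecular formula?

Walk through each heavy atom and fill implicit hydrogens from standard valence (C 4, N 3, O 2, S 2, halogen 1):
  atom 1: C, bond orders sum to 1 (valence 4) → 3 H
  atom 2: C, bond orders sum to 2 (valence 4) → 2 H
  atom 3: C, bond orders sum to 2 (valence 4) → 2 H
  atom 4: C, bond orders sum to 3 (valence 4) → 1 H
  atom 5: C, bond orders sum to 4 (valence 4) → 0 H
  atom 6: O, bond orders sum to 2 (valence 2) → 0 H
  atom 7: O, bond orders sum to 1 (valence 2) → 1 H
  atom 8: C, bond orders sum to 3 (valence 4) → 1 H
  atom 9: C, bond orders sum to 4 (valence 4) → 0 H
  atom 10: O, bond orders sum to 2 (valence 2) → 0 H
  atom 11: O, bond orders sum to 2 (valence 2) → 0 H
  atom 12: C, bond orders sum to 1 (valence 4) → 3 H
  atom 13: C, bond orders sum to 3 (valence 4) → 1 H
  atom 14: C, bond orders sum to 2 (valence 4) → 2 H
  atom 15: C, bond orders sum to 1 (valence 4) → 3 H
  atom 16: C, bond orders sum to 2 (valence 4) → 2 H
  atom 17: C, bond orders sum to 2 (valence 4) → 2 H
  atom 18: C, bond orders sum to 3 (valence 4) → 1 H
  atom 19: C, bond orders sum to 1 (valence 4) → 3 H
  atom 20: C, bond orders sum to 4 (valence 4) → 0 H
  atom 21: O, bond orders sum to 2 (valence 2) → 0 H
  atom 22: C, bond orders sum to 3 (valence 4) → 1 H
  atom 23: C, bond orders sum to 4 (valence 4) → 0 H
  atom 24: O, bond orders sum to 2 (valence 2) → 0 H
  atom 25: O, bond orders sum to 1 (valence 2) → 1 H
  atom 26: C, bond orders sum to 3 (valence 4) → 1 H
  atom 27: C, bond orders sum to 1 (valence 4) → 3 H
  atom 28: C, bond orders sum to 3 (valence 4) → 1 H
  atom 29: O, bond orders sum to 2 (valence 2) → 0 H
Totals → C:21, H:34, O:8.

C21H34O8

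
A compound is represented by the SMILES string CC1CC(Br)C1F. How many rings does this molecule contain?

In SMILES, each pair of matching ring-closure digits denotes one ring-closing bond; the number of such bonds equals the number of independent rings.
Ring-closure bonds here: 1.

1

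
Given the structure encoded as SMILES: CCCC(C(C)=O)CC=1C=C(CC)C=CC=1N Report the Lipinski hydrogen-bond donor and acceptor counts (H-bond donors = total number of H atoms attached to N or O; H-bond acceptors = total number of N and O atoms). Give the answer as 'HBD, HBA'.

Donors: find every N or O and count the H atoms it carries.
  atom 7 (O): bond orders sum to 2 → 0 H
  atom 17 (N): bond orders sum to 1 → 2 H
Lipinski HBD = 2.
Acceptors: N atoms = 1, O atoms = 1 → HBA = 2.

2, 2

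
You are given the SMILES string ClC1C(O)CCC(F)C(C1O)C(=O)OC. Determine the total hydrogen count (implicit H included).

14

Walk through each heavy atom and fill implicit hydrogens from standard valence (C 4, N 3, O 2, S 2, halogen 1):
  atom 1: Cl (halogen, monovalent) → 0 H
  atom 2: C, bond orders sum to 3 (valence 4) → 1 H
  atom 3: C, bond orders sum to 3 (valence 4) → 1 H
  atom 4: O, bond orders sum to 1 (valence 2) → 1 H
  atom 5: C, bond orders sum to 2 (valence 4) → 2 H
  atom 6: C, bond orders sum to 2 (valence 4) → 2 H
  atom 7: C, bond orders sum to 3 (valence 4) → 1 H
  atom 8: F (halogen, monovalent) → 0 H
  atom 9: C, bond orders sum to 3 (valence 4) → 1 H
  atom 10: C, bond orders sum to 3 (valence 4) → 1 H
  atom 11: O, bond orders sum to 1 (valence 2) → 1 H
  atom 12: C, bond orders sum to 4 (valence 4) → 0 H
  atom 13: O, bond orders sum to 2 (valence 2) → 0 H
  atom 14: O, bond orders sum to 2 (valence 2) → 0 H
  atom 15: C, bond orders sum to 1 (valence 4) → 3 H
Total hydrogens: 14.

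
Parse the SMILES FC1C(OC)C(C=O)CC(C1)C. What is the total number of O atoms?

2

Scan the SMILES for O atoms (remember two-letter symbols like Cl and Br are single atoms).
Oxygen count: 2.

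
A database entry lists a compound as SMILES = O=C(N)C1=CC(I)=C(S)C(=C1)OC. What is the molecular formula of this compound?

Walk through each heavy atom and fill implicit hydrogens from standard valence (C 4, N 3, O 2, S 2, halogen 1):
  atom 1: O, bond orders sum to 2 (valence 2) → 0 H
  atom 2: C, bond orders sum to 4 (valence 4) → 0 H
  atom 3: N, bond orders sum to 1 (valence 3) → 2 H
  atom 4: C, bond orders sum to 4 (valence 4) → 0 H
  atom 5: C, bond orders sum to 3 (valence 4) → 1 H
  atom 6: C, bond orders sum to 4 (valence 4) → 0 H
  atom 7: I (halogen, monovalent) → 0 H
  atom 8: C, bond orders sum to 4 (valence 4) → 0 H
  atom 9: S, bond orders sum to 1 (valence 2) → 1 H
  atom 10: C, bond orders sum to 4 (valence 4) → 0 H
  atom 11: C, bond orders sum to 3 (valence 4) → 1 H
  atom 12: O, bond orders sum to 2 (valence 2) → 0 H
  atom 13: C, bond orders sum to 1 (valence 4) → 3 H
Totals → C:8, H:8, I:1, N:1, O:2, S:1.
In Hill order: C8H8INO2S.

C8H8INO2S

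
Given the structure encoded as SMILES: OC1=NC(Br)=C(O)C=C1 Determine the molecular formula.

C5H4BrNO2

Walk through each heavy atom and fill implicit hydrogens from standard valence (C 4, N 3, O 2, S 2, halogen 1):
  atom 1: O, bond orders sum to 1 (valence 2) → 1 H
  atom 2: C, bond orders sum to 4 (valence 4) → 0 H
  atom 3: N, bond orders sum to 3 (valence 3) → 0 H
  atom 4: C, bond orders sum to 4 (valence 4) → 0 H
  atom 5: Br (halogen, monovalent) → 0 H
  atom 6: C, bond orders sum to 4 (valence 4) → 0 H
  atom 7: O, bond orders sum to 1 (valence 2) → 1 H
  atom 8: C, bond orders sum to 3 (valence 4) → 1 H
  atom 9: C, bond orders sum to 3 (valence 4) → 1 H
Totals → C:5, H:4, Br:1, N:1, O:2.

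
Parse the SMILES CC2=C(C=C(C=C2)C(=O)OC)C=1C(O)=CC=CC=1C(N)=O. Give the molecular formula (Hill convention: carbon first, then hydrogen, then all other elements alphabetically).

C16H15NO4

Walk through each heavy atom and fill implicit hydrogens from standard valence (C 4, N 3, O 2, S 2, halogen 1):
  atom 1: C, bond orders sum to 1 (valence 4) → 3 H
  atom 2: C, bond orders sum to 4 (valence 4) → 0 H
  atom 3: C, bond orders sum to 4 (valence 4) → 0 H
  atom 4: C, bond orders sum to 3 (valence 4) → 1 H
  atom 5: C, bond orders sum to 4 (valence 4) → 0 H
  atom 6: C, bond orders sum to 3 (valence 4) → 1 H
  atom 7: C, bond orders sum to 3 (valence 4) → 1 H
  atom 8: C, bond orders sum to 4 (valence 4) → 0 H
  atom 9: O, bond orders sum to 2 (valence 2) → 0 H
  atom 10: O, bond orders sum to 2 (valence 2) → 0 H
  atom 11: C, bond orders sum to 1 (valence 4) → 3 H
  atom 12: C, bond orders sum to 4 (valence 4) → 0 H
  atom 13: C, bond orders sum to 4 (valence 4) → 0 H
  atom 14: O, bond orders sum to 1 (valence 2) → 1 H
  atom 15: C, bond orders sum to 3 (valence 4) → 1 H
  atom 16: C, bond orders sum to 3 (valence 4) → 1 H
  atom 17: C, bond orders sum to 3 (valence 4) → 1 H
  atom 18: C, bond orders sum to 4 (valence 4) → 0 H
  atom 19: C, bond orders sum to 4 (valence 4) → 0 H
  atom 20: N, bond orders sum to 1 (valence 3) → 2 H
  atom 21: O, bond orders sum to 2 (valence 2) → 0 H
Totals → C:16, H:15, N:1, O:4.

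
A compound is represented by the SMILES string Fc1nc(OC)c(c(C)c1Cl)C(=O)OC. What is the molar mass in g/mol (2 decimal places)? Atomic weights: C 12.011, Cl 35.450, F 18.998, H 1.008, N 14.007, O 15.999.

First, the molecular formula is C9H9ClFNO3 (counting implicit H from valence).
  C: 9 × 12.011 = 108.099
  Cl: 1 × 35.450 = 35.450
  F: 1 × 18.998 = 18.998
  H: 9 × 1.008 = 9.072
  N: 1 × 14.007 = 14.007
  O: 3 × 15.999 = 47.997
Sum: 9×12.011 + 1×35.450 + 1×18.998 + 9×1.008 + 1×14.007 + 3×15.999 = 233.623 → 233.62 g/mol.

233.62 g/mol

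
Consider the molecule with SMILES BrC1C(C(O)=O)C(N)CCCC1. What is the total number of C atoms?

Count every carbon token in the SMILES (each C, including those in ring-closure positions and inside branches).
Carbon count: 8.

8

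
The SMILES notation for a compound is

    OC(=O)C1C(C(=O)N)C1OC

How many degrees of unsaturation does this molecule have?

Degree of unsaturation = (number of rings) + (number of π bonds).
Ring closures in the SMILES: 1.
π bonds: 2 double bonds (each 1 DoU) → 2 DoU from unsaturation.
Total DoU = 1 + 2 = 3.

3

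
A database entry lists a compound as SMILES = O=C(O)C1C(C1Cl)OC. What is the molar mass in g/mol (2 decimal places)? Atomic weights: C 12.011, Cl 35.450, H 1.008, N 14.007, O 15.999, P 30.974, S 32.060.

First, the molecular formula is C5H7ClO3 (counting implicit H from valence).
  C: 5 × 12.011 = 60.055
  Cl: 1 × 35.450 = 35.450
  H: 7 × 1.008 = 7.056
  O: 3 × 15.999 = 47.997
Sum: 5×12.011 + 1×35.450 + 7×1.008 + 3×15.999 = 150.558 → 150.56 g/mol.

150.56 g/mol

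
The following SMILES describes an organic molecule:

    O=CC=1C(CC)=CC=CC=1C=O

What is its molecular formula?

Walk through each heavy atom and fill implicit hydrogens from standard valence (C 4, N 3, O 2, S 2, halogen 1):
  atom 1: O, bond orders sum to 2 (valence 2) → 0 H
  atom 2: C, bond orders sum to 3 (valence 4) → 1 H
  atom 3: C, bond orders sum to 4 (valence 4) → 0 H
  atom 4: C, bond orders sum to 4 (valence 4) → 0 H
  atom 5: C, bond orders sum to 2 (valence 4) → 2 H
  atom 6: C, bond orders sum to 1 (valence 4) → 3 H
  atom 7: C, bond orders sum to 3 (valence 4) → 1 H
  atom 8: C, bond orders sum to 3 (valence 4) → 1 H
  atom 9: C, bond orders sum to 3 (valence 4) → 1 H
  atom 10: C, bond orders sum to 4 (valence 4) → 0 H
  atom 11: C, bond orders sum to 3 (valence 4) → 1 H
  atom 12: O, bond orders sum to 2 (valence 2) → 0 H
Totals → C:10, H:10, O:2.

C10H10O2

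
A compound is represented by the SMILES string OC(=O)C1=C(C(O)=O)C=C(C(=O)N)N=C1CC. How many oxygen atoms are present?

Scan the SMILES for O atoms (remember two-letter symbols like Cl and Br are single atoms).
Oxygen count: 5.

5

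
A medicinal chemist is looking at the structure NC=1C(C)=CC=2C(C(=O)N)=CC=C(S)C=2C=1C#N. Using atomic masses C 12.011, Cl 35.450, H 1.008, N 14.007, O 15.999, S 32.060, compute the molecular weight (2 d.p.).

257.31 g/mol

First, the molecular formula is C13H11N3OS (counting implicit H from valence).
  C: 13 × 12.011 = 156.143
  H: 11 × 1.008 = 11.088
  N: 3 × 14.007 = 42.021
  O: 1 × 15.999 = 15.999
  S: 1 × 32.060 = 32.060
Sum: 13×12.011 + 11×1.008 + 3×14.007 + 1×15.999 + 1×32.060 = 257.311 → 257.31 g/mol.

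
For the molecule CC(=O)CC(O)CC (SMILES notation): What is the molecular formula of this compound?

C6H12O2

Walk through each heavy atom and fill implicit hydrogens from standard valence (C 4, N 3, O 2, S 2, halogen 1):
  atom 1: C, bond orders sum to 1 (valence 4) → 3 H
  atom 2: C, bond orders sum to 4 (valence 4) → 0 H
  atom 3: O, bond orders sum to 2 (valence 2) → 0 H
  atom 4: C, bond orders sum to 2 (valence 4) → 2 H
  atom 5: C, bond orders sum to 3 (valence 4) → 1 H
  atom 6: O, bond orders sum to 1 (valence 2) → 1 H
  atom 7: C, bond orders sum to 2 (valence 4) → 2 H
  atom 8: C, bond orders sum to 1 (valence 4) → 3 H
Totals → C:6, H:12, O:2.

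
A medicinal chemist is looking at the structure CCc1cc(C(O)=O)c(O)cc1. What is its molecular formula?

Walk through each heavy atom and fill implicit hydrogens from standard valence (C 4, N 3, O 2, S 2, halogen 1); for lowercase aromatic atoms, an aromatic c carries 1 H when it has two neighbours and 0 H with three, and aromatic n carries 0 H:
  atom 1: C, bond orders sum to 1 (valence 4) → 3 H
  atom 2: C, bond orders sum to 2 (valence 4) → 2 H
  atom 3: aromatic c, 3 neighbours → 0 H
  atom 4: aromatic c, 2 neighbours → 1 H
  atom 5: aromatic c, 3 neighbours → 0 H
  atom 6: C, bond orders sum to 4 (valence 4) → 0 H
  atom 7: O, bond orders sum to 1 (valence 2) → 1 H
  atom 8: O, bond orders sum to 2 (valence 2) → 0 H
  atom 9: aromatic c, 3 neighbours → 0 H
  atom 10: O, bond orders sum to 1 (valence 2) → 1 H
  atom 11: aromatic c, 2 neighbours → 1 H
  atom 12: aromatic c, 2 neighbours → 1 H
Totals → C:9, H:10, O:3.
In Hill order: C9H10O3.

C9H10O3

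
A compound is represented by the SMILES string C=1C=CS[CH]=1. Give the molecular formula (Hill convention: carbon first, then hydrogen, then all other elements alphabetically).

Walk through each heavy atom and fill implicit hydrogens from standard valence (C 4, N 3, O 2, S 2, halogen 1):
  atom 1: C, bond orders sum to 3 (valence 4) → 1 H
  atom 2: C, bond orders sum to 3 (valence 4) → 1 H
  atom 3: C, bond orders sum to 3 (valence 4) → 1 H
  atom 4: S, bond orders sum to 2 (valence 2) → 0 H
  atom 5: C with explicit H count 1
Totals → C:4, H:4, S:1.

C4H4S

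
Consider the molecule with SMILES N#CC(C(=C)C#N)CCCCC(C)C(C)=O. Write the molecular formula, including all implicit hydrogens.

Walk through each heavy atom and fill implicit hydrogens from standard valence (C 4, N 3, O 2, S 2, halogen 1):
  atom 1: N, bond orders sum to 3 (valence 3) → 0 H
  atom 2: C, bond orders sum to 4 (valence 4) → 0 H
  atom 3: C, bond orders sum to 3 (valence 4) → 1 H
  atom 4: C, bond orders sum to 4 (valence 4) → 0 H
  atom 5: C, bond orders sum to 2 (valence 4) → 2 H
  atom 6: C, bond orders sum to 4 (valence 4) → 0 H
  atom 7: N, bond orders sum to 3 (valence 3) → 0 H
  atom 8: C, bond orders sum to 2 (valence 4) → 2 H
  atom 9: C, bond orders sum to 2 (valence 4) → 2 H
  atom 10: C, bond orders sum to 2 (valence 4) → 2 H
  atom 11: C, bond orders sum to 2 (valence 4) → 2 H
  atom 12: C, bond orders sum to 3 (valence 4) → 1 H
  atom 13: C, bond orders sum to 1 (valence 4) → 3 H
  atom 14: C, bond orders sum to 4 (valence 4) → 0 H
  atom 15: C, bond orders sum to 1 (valence 4) → 3 H
  atom 16: O, bond orders sum to 2 (valence 2) → 0 H
Totals → C:13, H:18, N:2, O:1.

C13H18N2O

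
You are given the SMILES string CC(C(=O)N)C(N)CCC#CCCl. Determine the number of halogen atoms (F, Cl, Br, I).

Halogen atoms appear at heavy-atom position 13 (1×Cl).
Other groups present: 1 alkyne, 1 amide, 1 primary amine.
Halogen count: 1.

1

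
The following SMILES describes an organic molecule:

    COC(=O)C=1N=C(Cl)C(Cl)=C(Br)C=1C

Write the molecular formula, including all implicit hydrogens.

Walk through each heavy atom and fill implicit hydrogens from standard valence (C 4, N 3, O 2, S 2, halogen 1):
  atom 1: C, bond orders sum to 1 (valence 4) → 3 H
  atom 2: O, bond orders sum to 2 (valence 2) → 0 H
  atom 3: C, bond orders sum to 4 (valence 4) → 0 H
  atom 4: O, bond orders sum to 2 (valence 2) → 0 H
  atom 5: C, bond orders sum to 4 (valence 4) → 0 H
  atom 6: N, bond orders sum to 3 (valence 3) → 0 H
  atom 7: C, bond orders sum to 4 (valence 4) → 0 H
  atom 8: Cl (halogen, monovalent) → 0 H
  atom 9: C, bond orders sum to 4 (valence 4) → 0 H
  atom 10: Cl (halogen, monovalent) → 0 H
  atom 11: C, bond orders sum to 4 (valence 4) → 0 H
  atom 12: Br (halogen, monovalent) → 0 H
  atom 13: C, bond orders sum to 4 (valence 4) → 0 H
  atom 14: C, bond orders sum to 1 (valence 4) → 3 H
Totals → C:8, H:6, Br:1, Cl:2, N:1, O:2.

C8H6BrCl2NO2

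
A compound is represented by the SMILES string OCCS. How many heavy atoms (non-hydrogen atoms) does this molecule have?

Every atom symbol written in the SMILES (organic subset) is one heavy atom; implicit H are not written.
Heavy atoms by element → C:2, O:1, S:1.
Total: 4.

4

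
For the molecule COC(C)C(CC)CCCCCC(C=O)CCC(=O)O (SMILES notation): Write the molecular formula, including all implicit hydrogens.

Walk through each heavy atom and fill implicit hydrogens from standard valence (C 4, N 3, O 2, S 2, halogen 1):
  atom 1: C, bond orders sum to 1 (valence 4) → 3 H
  atom 2: O, bond orders sum to 2 (valence 2) → 0 H
  atom 3: C, bond orders sum to 3 (valence 4) → 1 H
  atom 4: C, bond orders sum to 1 (valence 4) → 3 H
  atom 5: C, bond orders sum to 3 (valence 4) → 1 H
  atom 6: C, bond orders sum to 2 (valence 4) → 2 H
  atom 7: C, bond orders sum to 1 (valence 4) → 3 H
  atom 8: C, bond orders sum to 2 (valence 4) → 2 H
  atom 9: C, bond orders sum to 2 (valence 4) → 2 H
  atom 10: C, bond orders sum to 2 (valence 4) → 2 H
  atom 11: C, bond orders sum to 2 (valence 4) → 2 H
  atom 12: C, bond orders sum to 2 (valence 4) → 2 H
  atom 13: C, bond orders sum to 3 (valence 4) → 1 H
  atom 14: C, bond orders sum to 3 (valence 4) → 1 H
  atom 15: O, bond orders sum to 2 (valence 2) → 0 H
  atom 16: C, bond orders sum to 2 (valence 4) → 2 H
  atom 17: C, bond orders sum to 2 (valence 4) → 2 H
  atom 18: C, bond orders sum to 4 (valence 4) → 0 H
  atom 19: O, bond orders sum to 2 (valence 2) → 0 H
  atom 20: O, bond orders sum to 1 (valence 2) → 1 H
Totals → C:16, H:30, O:4.
In Hill order: C16H30O4.

C16H30O4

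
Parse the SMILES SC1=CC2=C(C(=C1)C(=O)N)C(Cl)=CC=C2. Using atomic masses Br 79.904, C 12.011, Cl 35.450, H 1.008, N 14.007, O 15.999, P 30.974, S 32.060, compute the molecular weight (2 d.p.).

237.70 g/mol

First, the molecular formula is C11H8ClNOS (counting implicit H from valence).
  C: 11 × 12.011 = 132.121
  Cl: 1 × 35.450 = 35.450
  H: 8 × 1.008 = 8.064
  N: 1 × 14.007 = 14.007
  O: 1 × 15.999 = 15.999
  S: 1 × 32.060 = 32.060
Sum: 11×12.011 + 1×35.450 + 8×1.008 + 1×14.007 + 1×15.999 + 1×32.060 = 237.701 → 237.70 g/mol.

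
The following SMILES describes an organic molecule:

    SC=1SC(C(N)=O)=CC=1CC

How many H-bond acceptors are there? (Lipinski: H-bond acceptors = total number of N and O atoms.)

2

N atoms: 1; O atoms: 1.
Lipinski HBA = 1 + 1 = 2.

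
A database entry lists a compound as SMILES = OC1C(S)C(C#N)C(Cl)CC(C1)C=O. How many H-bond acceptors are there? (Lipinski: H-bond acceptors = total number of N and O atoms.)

N atoms: 1; O atoms: 2.
Lipinski HBA = 1 + 2 = 3.

3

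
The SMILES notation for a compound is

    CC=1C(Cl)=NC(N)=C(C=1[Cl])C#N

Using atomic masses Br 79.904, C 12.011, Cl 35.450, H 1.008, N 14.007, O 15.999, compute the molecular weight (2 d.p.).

First, the molecular formula is C7H5Cl2N3 (counting implicit H from valence).
  C: 7 × 12.011 = 84.077
  Cl: 2 × 35.450 = 70.900
  H: 5 × 1.008 = 5.040
  N: 3 × 14.007 = 42.021
Sum: 7×12.011 + 2×35.450 + 5×1.008 + 3×14.007 = 202.038 → 202.04 g/mol.

202.04 g/mol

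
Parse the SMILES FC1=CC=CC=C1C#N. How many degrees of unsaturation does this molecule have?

Degree of unsaturation = (number of rings) + (number of π bonds).
Ring closures in the SMILES: 1.
π bonds: 3 double bonds (each 1 DoU), 1 triple bond (each 2 DoU) → 5 DoU from unsaturation.
Total DoU = 1 + 5 = 6.

6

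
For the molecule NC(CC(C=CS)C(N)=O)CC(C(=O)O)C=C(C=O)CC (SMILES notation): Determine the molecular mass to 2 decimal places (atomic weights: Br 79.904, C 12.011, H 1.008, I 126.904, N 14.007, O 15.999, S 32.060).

314.40 g/mol

First, the molecular formula is C14H22N2O4S (counting implicit H from valence).
  C: 14 × 12.011 = 168.154
  H: 22 × 1.008 = 22.176
  N: 2 × 14.007 = 28.014
  O: 4 × 15.999 = 63.996
  S: 1 × 32.060 = 32.060
Sum: 14×12.011 + 22×1.008 + 2×14.007 + 4×15.999 + 1×32.060 = 314.400 → 314.40 g/mol.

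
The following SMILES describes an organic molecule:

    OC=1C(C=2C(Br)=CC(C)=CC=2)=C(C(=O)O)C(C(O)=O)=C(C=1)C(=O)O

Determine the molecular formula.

C16H11BrO7

Walk through each heavy atom and fill implicit hydrogens from standard valence (C 4, N 3, O 2, S 2, halogen 1):
  atom 1: O, bond orders sum to 1 (valence 2) → 1 H
  atom 2: C, bond orders sum to 4 (valence 4) → 0 H
  atom 3: C, bond orders sum to 4 (valence 4) → 0 H
  atom 4: C, bond orders sum to 4 (valence 4) → 0 H
  atom 5: C, bond orders sum to 4 (valence 4) → 0 H
  atom 6: Br (halogen, monovalent) → 0 H
  atom 7: C, bond orders sum to 3 (valence 4) → 1 H
  atom 8: C, bond orders sum to 4 (valence 4) → 0 H
  atom 9: C, bond orders sum to 1 (valence 4) → 3 H
  atom 10: C, bond orders sum to 3 (valence 4) → 1 H
  atom 11: C, bond orders sum to 3 (valence 4) → 1 H
  atom 12: C, bond orders sum to 4 (valence 4) → 0 H
  atom 13: C, bond orders sum to 4 (valence 4) → 0 H
  atom 14: O, bond orders sum to 2 (valence 2) → 0 H
  atom 15: O, bond orders sum to 1 (valence 2) → 1 H
  atom 16: C, bond orders sum to 4 (valence 4) → 0 H
  atom 17: C, bond orders sum to 4 (valence 4) → 0 H
  atom 18: O, bond orders sum to 1 (valence 2) → 1 H
  atom 19: O, bond orders sum to 2 (valence 2) → 0 H
  atom 20: C, bond orders sum to 4 (valence 4) → 0 H
  atom 21: C, bond orders sum to 3 (valence 4) → 1 H
  atom 22: C, bond orders sum to 4 (valence 4) → 0 H
  atom 23: O, bond orders sum to 2 (valence 2) → 0 H
  atom 24: O, bond orders sum to 1 (valence 2) → 1 H
Totals → C:16, H:11, Br:1, O:7.
In Hill order: C16H11BrO7.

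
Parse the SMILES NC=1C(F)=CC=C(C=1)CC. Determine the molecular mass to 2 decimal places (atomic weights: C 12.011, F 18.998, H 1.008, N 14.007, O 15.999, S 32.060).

First, the molecular formula is C8H10FN (counting implicit H from valence).
  C: 8 × 12.011 = 96.088
  F: 1 × 18.998 = 18.998
  H: 10 × 1.008 = 10.080
  N: 1 × 14.007 = 14.007
Sum: 8×12.011 + 1×18.998 + 10×1.008 + 1×14.007 = 139.173 → 139.17 g/mol.

139.17 g/mol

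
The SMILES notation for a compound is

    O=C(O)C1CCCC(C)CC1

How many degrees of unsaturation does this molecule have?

Molecular formula: C9H16O2.
DoU = (2C + 2 + N − H − X) / 2, where X is the halogen count and O/S are ignored.
    = (2·9 + 2 + 0 − 16 − 0) / 2 = 4 / 2 = 2.

2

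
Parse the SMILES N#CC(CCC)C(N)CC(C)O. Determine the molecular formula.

C9H18N2O

Walk through each heavy atom and fill implicit hydrogens from standard valence (C 4, N 3, O 2, S 2, halogen 1):
  atom 1: N, bond orders sum to 3 (valence 3) → 0 H
  atom 2: C, bond orders sum to 4 (valence 4) → 0 H
  atom 3: C, bond orders sum to 3 (valence 4) → 1 H
  atom 4: C, bond orders sum to 2 (valence 4) → 2 H
  atom 5: C, bond orders sum to 2 (valence 4) → 2 H
  atom 6: C, bond orders sum to 1 (valence 4) → 3 H
  atom 7: C, bond orders sum to 3 (valence 4) → 1 H
  atom 8: N, bond orders sum to 1 (valence 3) → 2 H
  atom 9: C, bond orders sum to 2 (valence 4) → 2 H
  atom 10: C, bond orders sum to 3 (valence 4) → 1 H
  atom 11: C, bond orders sum to 1 (valence 4) → 3 H
  atom 12: O, bond orders sum to 1 (valence 2) → 1 H
Totals → C:9, H:18, N:2, O:1.
In Hill order: C9H18N2O.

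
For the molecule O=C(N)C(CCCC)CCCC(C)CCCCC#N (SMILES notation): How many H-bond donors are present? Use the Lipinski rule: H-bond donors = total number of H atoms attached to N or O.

Donors: find every N or O and count the H atoms it carries.
  atom 1 (O): bond orders sum to 2 → 0 H
  atom 3 (N): bond orders sum to 1 → 2 H
  atom 19 (N): bond orders sum to 3 → 0 H
Lipinski HBD = 2.

2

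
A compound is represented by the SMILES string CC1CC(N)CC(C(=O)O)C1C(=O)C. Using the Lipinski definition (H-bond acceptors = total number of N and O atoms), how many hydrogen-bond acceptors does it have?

4

N atoms: 1; O atoms: 3.
Lipinski HBA = 1 + 3 = 4.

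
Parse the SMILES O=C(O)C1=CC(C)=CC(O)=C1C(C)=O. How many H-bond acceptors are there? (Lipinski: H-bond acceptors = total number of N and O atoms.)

N atoms: 0; O atoms: 4.
Lipinski HBA = 0 + 4 = 4.

4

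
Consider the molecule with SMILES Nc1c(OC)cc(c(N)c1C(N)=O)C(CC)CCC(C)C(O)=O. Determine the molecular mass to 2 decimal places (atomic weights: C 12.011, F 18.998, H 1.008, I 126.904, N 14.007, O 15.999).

First, the molecular formula is C16H25N3O4 (counting implicit H from valence).
  C: 16 × 12.011 = 192.176
  H: 25 × 1.008 = 25.200
  N: 3 × 14.007 = 42.021
  O: 4 × 15.999 = 63.996
Sum: 16×12.011 + 25×1.008 + 3×14.007 + 4×15.999 = 323.393 → 323.39 g/mol.

323.39 g/mol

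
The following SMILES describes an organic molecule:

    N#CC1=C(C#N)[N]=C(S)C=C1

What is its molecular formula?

C7H3N3S

Walk through each heavy atom and fill implicit hydrogens from standard valence (C 4, N 3, O 2, S 2, halogen 1):
  atom 1: N, bond orders sum to 3 (valence 3) → 0 H
  atom 2: C, bond orders sum to 4 (valence 4) → 0 H
  atom 3: C, bond orders sum to 4 (valence 4) → 0 H
  atom 4: C, bond orders sum to 4 (valence 4) → 0 H
  atom 5: C, bond orders sum to 4 (valence 4) → 0 H
  atom 6: N, bond orders sum to 3 (valence 3) → 0 H
  atom 7: N with explicit H count 0
  atom 8: C, bond orders sum to 4 (valence 4) → 0 H
  atom 9: S, bond orders sum to 1 (valence 2) → 1 H
  atom 10: C, bond orders sum to 3 (valence 4) → 1 H
  atom 11: C, bond orders sum to 3 (valence 4) → 1 H
Totals → C:7, H:3, N:3, S:1.
In Hill order: C7H3N3S.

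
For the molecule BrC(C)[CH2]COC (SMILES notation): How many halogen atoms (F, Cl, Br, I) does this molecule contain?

1

Halogen atoms appear at heavy-atom position 1 (1×Br).
Other groups present: 1 ether.
Halogen count: 1.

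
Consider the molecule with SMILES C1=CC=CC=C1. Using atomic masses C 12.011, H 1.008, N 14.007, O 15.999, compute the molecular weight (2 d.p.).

First, the molecular formula is C6H6 (counting implicit H from valence).
  C: 6 × 12.011 = 72.066
  H: 6 × 1.008 = 6.048
Sum: 6×12.011 + 6×1.008 = 78.114 → 78.11 g/mol.

78.11 g/mol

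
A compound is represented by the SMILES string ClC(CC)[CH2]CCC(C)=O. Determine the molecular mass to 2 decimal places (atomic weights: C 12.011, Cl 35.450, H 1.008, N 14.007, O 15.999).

First, the molecular formula is C8H15ClO (counting implicit H from valence).
  C: 8 × 12.011 = 96.088
  Cl: 1 × 35.450 = 35.450
  H: 15 × 1.008 = 15.120
  O: 1 × 15.999 = 15.999
Sum: 8×12.011 + 1×35.450 + 15×1.008 + 1×15.999 = 162.657 → 162.66 g/mol.

162.66 g/mol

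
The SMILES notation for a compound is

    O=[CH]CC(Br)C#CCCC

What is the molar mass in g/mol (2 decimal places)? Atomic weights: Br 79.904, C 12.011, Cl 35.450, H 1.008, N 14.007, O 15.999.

First, the molecular formula is C8H11BrO (counting implicit H from valence).
  Br: 1 × 79.904 = 79.904
  C: 8 × 12.011 = 96.088
  H: 11 × 1.008 = 11.088
  O: 1 × 15.999 = 15.999
Sum: 1×79.904 + 8×12.011 + 11×1.008 + 1×15.999 = 203.079 → 203.08 g/mol.

203.08 g/mol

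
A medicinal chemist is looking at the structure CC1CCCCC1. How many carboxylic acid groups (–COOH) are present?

Scan the SMILES for the carboxylic acid motif — none present.

0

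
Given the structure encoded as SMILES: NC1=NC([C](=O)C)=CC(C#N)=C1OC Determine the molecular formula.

Walk through each heavy atom and fill implicit hydrogens from standard valence (C 4, N 3, O 2, S 2, halogen 1):
  atom 1: N, bond orders sum to 1 (valence 3) → 2 H
  atom 2: C, bond orders sum to 4 (valence 4) → 0 H
  atom 3: N, bond orders sum to 3 (valence 3) → 0 H
  atom 4: C, bond orders sum to 4 (valence 4) → 0 H
  atom 5: C with explicit H count 0
  atom 6: O, bond orders sum to 2 (valence 2) → 0 H
  atom 7: C, bond orders sum to 1 (valence 4) → 3 H
  atom 8: C, bond orders sum to 3 (valence 4) → 1 H
  atom 9: C, bond orders sum to 4 (valence 4) → 0 H
  atom 10: C, bond orders sum to 4 (valence 4) → 0 H
  atom 11: N, bond orders sum to 3 (valence 3) → 0 H
  atom 12: C, bond orders sum to 4 (valence 4) → 0 H
  atom 13: O, bond orders sum to 2 (valence 2) → 0 H
  atom 14: C, bond orders sum to 1 (valence 4) → 3 H
Totals → C:9, H:9, N:3, O:2.
In Hill order: C9H9N3O2.

C9H9N3O2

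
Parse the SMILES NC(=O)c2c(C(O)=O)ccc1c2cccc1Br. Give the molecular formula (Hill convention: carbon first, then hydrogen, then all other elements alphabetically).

C12H8BrNO3

Walk through each heavy atom and fill implicit hydrogens from standard valence (C 4, N 3, O 2, S 2, halogen 1); for lowercase aromatic atoms, an aromatic c carries 1 H when it has two neighbours and 0 H with three, and aromatic n carries 0 H:
  atom 1: N, bond orders sum to 1 (valence 3) → 2 H
  atom 2: C, bond orders sum to 4 (valence 4) → 0 H
  atom 3: O, bond orders sum to 2 (valence 2) → 0 H
  atom 4: aromatic c, 3 neighbours → 0 H
  atom 5: aromatic c, 3 neighbours → 0 H
  atom 6: C, bond orders sum to 4 (valence 4) → 0 H
  atom 7: O, bond orders sum to 1 (valence 2) → 1 H
  atom 8: O, bond orders sum to 2 (valence 2) → 0 H
  atom 9: aromatic c, 2 neighbours → 1 H
  atom 10: aromatic c, 2 neighbours → 1 H
  atom 11: aromatic c, 3 neighbours → 0 H
  atom 12: aromatic c, 3 neighbours → 0 H
  atom 13: aromatic c, 2 neighbours → 1 H
  atom 14: aromatic c, 2 neighbours → 1 H
  atom 15: aromatic c, 2 neighbours → 1 H
  atom 16: aromatic c, 3 neighbours → 0 H
  atom 17: Br (halogen, monovalent) → 0 H
Totals → C:12, H:8, Br:1, N:1, O:3.
In Hill order: C12H8BrNO3.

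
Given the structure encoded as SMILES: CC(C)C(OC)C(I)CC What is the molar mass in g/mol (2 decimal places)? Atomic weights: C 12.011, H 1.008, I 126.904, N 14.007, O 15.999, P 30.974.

First, the molecular formula is C8H17IO (counting implicit H from valence).
  C: 8 × 12.011 = 96.088
  H: 17 × 1.008 = 17.136
  I: 1 × 126.904 = 126.904
  O: 1 × 15.999 = 15.999
Sum: 8×12.011 + 17×1.008 + 1×126.904 + 1×15.999 = 256.127 → 256.13 g/mol.

256.13 g/mol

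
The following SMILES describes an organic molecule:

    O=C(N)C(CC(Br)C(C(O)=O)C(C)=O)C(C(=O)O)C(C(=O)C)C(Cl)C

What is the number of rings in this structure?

In SMILES, each pair of matching ring-closure digits denotes one ring-closing bond; the number of such bonds equals the number of independent rings.
Ring-closure bonds here: 0.

0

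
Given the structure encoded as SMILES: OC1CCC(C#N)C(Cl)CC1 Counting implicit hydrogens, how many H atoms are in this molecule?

12

Walk through each heavy atom and fill implicit hydrogens from standard valence (C 4, N 3, O 2, S 2, halogen 1):
  atom 1: O, bond orders sum to 1 (valence 2) → 1 H
  atom 2: C, bond orders sum to 3 (valence 4) → 1 H
  atom 3: C, bond orders sum to 2 (valence 4) → 2 H
  atom 4: C, bond orders sum to 2 (valence 4) → 2 H
  atom 5: C, bond orders sum to 3 (valence 4) → 1 H
  atom 6: C, bond orders sum to 4 (valence 4) → 0 H
  atom 7: N, bond orders sum to 3 (valence 3) → 0 H
  atom 8: C, bond orders sum to 3 (valence 4) → 1 H
  atom 9: Cl (halogen, monovalent) → 0 H
  atom 10: C, bond orders sum to 2 (valence 4) → 2 H
  atom 11: C, bond orders sum to 2 (valence 4) → 2 H
Total hydrogens: 12.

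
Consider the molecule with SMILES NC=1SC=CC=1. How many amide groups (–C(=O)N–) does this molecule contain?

Scan the SMILES for the amide motif — none present.
Groups that are present: 1 primary amine.

0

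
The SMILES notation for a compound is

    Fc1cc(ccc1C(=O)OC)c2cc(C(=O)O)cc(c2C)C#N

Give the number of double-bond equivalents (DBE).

12

Molecular formula: C17H12FNO4.
DoU = (2C + 2 + N − H − X) / 2, where X is the halogen count and O/S are ignored.
    = (2·17 + 2 + 1 − 12 − 1) / 2 = 24 / 2 = 12.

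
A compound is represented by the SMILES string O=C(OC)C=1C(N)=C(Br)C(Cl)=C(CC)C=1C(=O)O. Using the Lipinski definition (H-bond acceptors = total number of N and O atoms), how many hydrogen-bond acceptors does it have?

N atoms: 1; O atoms: 4.
Lipinski HBA = 1 + 4 = 5.

5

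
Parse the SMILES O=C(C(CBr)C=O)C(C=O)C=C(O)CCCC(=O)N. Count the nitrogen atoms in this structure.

1

Scan the SMILES for N atoms (remember two-letter symbols like Cl and Br are single atoms).
Nitrogen count: 1.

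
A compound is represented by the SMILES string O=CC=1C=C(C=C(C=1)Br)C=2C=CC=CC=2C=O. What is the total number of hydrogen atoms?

9

Walk through each heavy atom and fill implicit hydrogens from standard valence (C 4, N 3, O 2, S 2, halogen 1):
  atom 1: O, bond orders sum to 2 (valence 2) → 0 H
  atom 2: C, bond orders sum to 3 (valence 4) → 1 H
  atom 3: C, bond orders sum to 4 (valence 4) → 0 H
  atom 4: C, bond orders sum to 3 (valence 4) → 1 H
  atom 5: C, bond orders sum to 4 (valence 4) → 0 H
  atom 6: C, bond orders sum to 3 (valence 4) → 1 H
  atom 7: C, bond orders sum to 4 (valence 4) → 0 H
  atom 8: C, bond orders sum to 3 (valence 4) → 1 H
  atom 9: Br (halogen, monovalent) → 0 H
  atom 10: C, bond orders sum to 4 (valence 4) → 0 H
  atom 11: C, bond orders sum to 3 (valence 4) → 1 H
  atom 12: C, bond orders sum to 3 (valence 4) → 1 H
  atom 13: C, bond orders sum to 3 (valence 4) → 1 H
  atom 14: C, bond orders sum to 3 (valence 4) → 1 H
  atom 15: C, bond orders sum to 4 (valence 4) → 0 H
  atom 16: C, bond orders sum to 3 (valence 4) → 1 H
  atom 17: O, bond orders sum to 2 (valence 2) → 0 H
Total hydrogens: 9.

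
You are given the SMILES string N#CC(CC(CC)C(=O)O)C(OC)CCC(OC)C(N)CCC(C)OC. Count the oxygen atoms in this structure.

Scan the SMILES for O atoms (remember two-letter symbols like Cl and Br are single atoms).
Oxygen count: 5.

5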